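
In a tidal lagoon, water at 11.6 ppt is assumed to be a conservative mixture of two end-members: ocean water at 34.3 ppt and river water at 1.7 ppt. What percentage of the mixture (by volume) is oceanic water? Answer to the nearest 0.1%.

30.4%

Let g be the oceanic fraction. Salt balance per unit volume:
g×34.3 + (1−g)×1.7 = 11.6
g = (11.6 − 1.7) / (34.3 − 1.7) = 9.9/32.6 = 0.3037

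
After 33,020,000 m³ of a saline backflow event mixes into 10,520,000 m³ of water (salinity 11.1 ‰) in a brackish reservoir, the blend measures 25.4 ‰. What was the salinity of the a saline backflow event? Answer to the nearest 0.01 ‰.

Salt balance: 10,520,000×11.1 + 33,020,000×S = 43,540,000×25.4
116,772,000 + 33,020,000·S = 1,105,916,000
S = (1,105,916,000 − 116,772,000) / 33,020,000 = 29.9559 ‰

29.96 ‰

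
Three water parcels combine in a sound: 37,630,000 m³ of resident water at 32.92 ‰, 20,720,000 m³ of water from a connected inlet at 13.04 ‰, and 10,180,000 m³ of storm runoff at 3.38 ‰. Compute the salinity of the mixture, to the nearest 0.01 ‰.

22.52 ‰

Mass of salt is conserved:
salt = 37,630,000×32.92 + 20,720,000×13.04 + 10,180,000×3.38 = 1,238,779,600 + 270,188,800 + 34,408,400 = 1,543,376,800
volume = 37,630,000 + 20,720,000 + 10,180,000 = 68,530,000 m³
S = 1,543,376,800 / 68,530,000 = 22.5212 ‰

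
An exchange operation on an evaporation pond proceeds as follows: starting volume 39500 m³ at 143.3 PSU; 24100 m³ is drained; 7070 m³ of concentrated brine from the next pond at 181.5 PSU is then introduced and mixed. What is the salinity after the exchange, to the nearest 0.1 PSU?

155.3 PSU

Remaining after removal: 15,400 m³ at 143.3 PSU (salt = 2,206,820)
After addition: salt = 2,206,820 + 7,070×181.5 = 3,490,025; volume = 22,470 m³
S = 3,490,025 / 22,470 = 155.3193 PSU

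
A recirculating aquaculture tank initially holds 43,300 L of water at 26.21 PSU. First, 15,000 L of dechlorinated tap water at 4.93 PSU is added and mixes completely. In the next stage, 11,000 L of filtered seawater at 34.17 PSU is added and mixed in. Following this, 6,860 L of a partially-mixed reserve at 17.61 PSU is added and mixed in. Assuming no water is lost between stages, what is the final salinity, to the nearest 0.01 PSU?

By conservation of dissolved salt,
Initial salt = 43,300×26.21 = 1,134,893
After stage 1: salt = 1,134,893 + 15,000×4.93 = 1,208,843; volume = 58,300 L; S = 20.735 PSU
After stage 2: salt = 1,208,843 + 11,000×34.17 = 1,584,713; volume = 69,300 L; S = 22.867 PSU
After stage 3: salt = 1,584,713 + 6,860×17.61 = 1,705,517.6; volume = 76,160 L
S = 1,705,517.6 / 76,160 = 22.3939 PSU

22.39 PSU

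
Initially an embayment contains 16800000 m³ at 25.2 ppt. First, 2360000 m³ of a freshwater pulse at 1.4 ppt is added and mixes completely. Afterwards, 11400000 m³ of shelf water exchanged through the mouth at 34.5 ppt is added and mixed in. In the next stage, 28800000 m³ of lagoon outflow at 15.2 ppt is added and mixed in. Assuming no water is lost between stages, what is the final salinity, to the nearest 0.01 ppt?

Conserving salt mass:
Initial salt = 16,800,000×25.2 = 423,360,000
After stage 1: salt = 423,360,000 + 2,360,000×1.4 = 426,664,000; volume = 19,160,000 m³; S = 22.268 ppt
After stage 2: salt = 426,664,000 + 11,400,000×34.5 = 819,964,000; volume = 30,560,000 m³; S = 26.831 ppt
After stage 3: salt = 819,964,000 + 28,800,000×15.2 = 1,257,724,000; volume = 59,360,000 m³
S = 1,257,724,000 / 59,360,000 = 21.1881 ppt

21.19 ppt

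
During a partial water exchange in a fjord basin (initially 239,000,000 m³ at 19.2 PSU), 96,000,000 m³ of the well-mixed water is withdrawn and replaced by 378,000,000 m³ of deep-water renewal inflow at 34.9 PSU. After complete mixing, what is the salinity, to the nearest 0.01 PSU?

30.59 PSU

Remaining after removal: 143,000,000 m³ at 19.2 PSU (salt = 2,745,600,000)
After addition: salt = 2,745,600,000 + 378,000,000×34.9 = 15,937,800,000; volume = 521,000,000 m³
S = 15,937,800,000 / 521,000,000 = 30.5908 PSU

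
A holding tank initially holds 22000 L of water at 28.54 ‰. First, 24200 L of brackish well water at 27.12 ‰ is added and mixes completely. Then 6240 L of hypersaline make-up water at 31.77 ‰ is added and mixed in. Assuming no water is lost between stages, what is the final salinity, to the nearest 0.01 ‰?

Weighted by volume,
Initial salt = 22,000×28.54 = 627,880
After stage 1: salt = 627,880 + 24,200×27.12 = 1,284,184; volume = 46,200 L; S = 27.796 ‰
After stage 2: salt = 1,284,184 + 6,240×31.77 = 1,482,428.8; volume = 52,440 L
S = 1,482,428.8 / 52,440 = 28.269 ‰

28.27 ‰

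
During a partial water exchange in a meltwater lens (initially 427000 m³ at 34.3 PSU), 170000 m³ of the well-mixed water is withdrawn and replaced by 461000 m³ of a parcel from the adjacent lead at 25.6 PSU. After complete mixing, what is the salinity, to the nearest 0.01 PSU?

28.71 PSU

Remaining after removal: 257,000 m³ at 34.3 PSU (salt = 8,815,100)
After addition: salt = 8,815,100 + 461,000×25.6 = 20,616,700; volume = 718,000 m³
S = 20,616,700 / 718,000 = 28.7141 PSU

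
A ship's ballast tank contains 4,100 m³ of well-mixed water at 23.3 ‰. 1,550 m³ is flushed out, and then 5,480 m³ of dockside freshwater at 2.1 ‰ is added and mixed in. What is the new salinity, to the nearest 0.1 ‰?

8.8 ‰

Remaining after removal: 2,550 m³ at 23.3 ‰ (salt = 59,415)
After addition: salt = 59,415 + 5,480×2.1 = 70,923; volume = 8,030 m³
S = 70,923 / 8,030 = 8.8323 ‰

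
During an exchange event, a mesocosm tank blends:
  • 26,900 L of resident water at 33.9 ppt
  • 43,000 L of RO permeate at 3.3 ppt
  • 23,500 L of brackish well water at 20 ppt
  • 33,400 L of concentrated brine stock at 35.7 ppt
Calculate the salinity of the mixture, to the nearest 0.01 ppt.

21.42 ppt

By conservation of dissolved salt,
salt = 26,900×33.9 + 43,000×3.3 + 23,500×20 + 33,400×35.7 = 911,910 + 141,900 + 470,000 + 1,192,380 = 2,716,190
volume = 26,900 + 43,000 + 23,500 + 33,400 = 126,800 L
S = 2,716,190 / 126,800 = 21.4211 ppt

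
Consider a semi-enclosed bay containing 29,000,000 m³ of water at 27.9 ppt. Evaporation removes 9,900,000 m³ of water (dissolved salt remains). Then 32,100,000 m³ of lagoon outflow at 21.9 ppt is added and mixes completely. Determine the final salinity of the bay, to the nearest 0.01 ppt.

29.53 ppt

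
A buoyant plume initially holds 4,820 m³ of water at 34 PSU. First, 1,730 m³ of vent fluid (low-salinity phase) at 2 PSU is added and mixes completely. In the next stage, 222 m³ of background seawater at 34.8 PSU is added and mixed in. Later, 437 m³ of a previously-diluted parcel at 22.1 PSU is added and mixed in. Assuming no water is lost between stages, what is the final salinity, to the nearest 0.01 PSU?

25.62 PSU

Conserving salt mass:
Initial salt = 4,820×34 = 163,880
After stage 1: salt = 163,880 + 1,730×2 = 167,340; volume = 6,550 m³; S = 25.548 PSU
After stage 2: salt = 167,340 + 222×34.8 = 175,065.6; volume = 6,772 m³; S = 25.851 PSU
After stage 3: salt = 175,065.6 + 437×22.1 = 184,723.3; volume = 7,209 m³
S = 184,723.3 / 7,209 = 25.624 PSU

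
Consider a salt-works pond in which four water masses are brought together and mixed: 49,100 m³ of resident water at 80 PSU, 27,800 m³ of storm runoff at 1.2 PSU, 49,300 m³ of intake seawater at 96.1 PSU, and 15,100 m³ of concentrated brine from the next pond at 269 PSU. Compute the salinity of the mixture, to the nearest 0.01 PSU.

90.31 PSU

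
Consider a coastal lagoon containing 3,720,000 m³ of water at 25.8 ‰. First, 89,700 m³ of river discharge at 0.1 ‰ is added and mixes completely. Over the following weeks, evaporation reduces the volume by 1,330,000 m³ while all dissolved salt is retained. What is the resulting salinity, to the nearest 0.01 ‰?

38.71 ‰

After mixing: salt = 3,720,000×25.8 + 89,700×0.1 = 95,984,970; volume = 3,809,700 m³
After evaporation: salt unchanged = 95,984,970; volume = 3,809,700 − 1,330,000 = 2,479,700 m³
S = 95,984,970 / 2,479,700 = 38.7083 ‰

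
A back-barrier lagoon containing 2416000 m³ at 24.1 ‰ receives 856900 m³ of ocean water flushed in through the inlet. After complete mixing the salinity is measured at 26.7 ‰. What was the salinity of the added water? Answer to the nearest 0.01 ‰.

Salt balance: 2,416,000×24.1 + 856,900×S = 3,272,900×26.7
58,225,600 + 856,900·S = 87,386,430
S = (87,386,430 − 58,225,600) / 856,900 = 34.0306 ‰

34.03 ‰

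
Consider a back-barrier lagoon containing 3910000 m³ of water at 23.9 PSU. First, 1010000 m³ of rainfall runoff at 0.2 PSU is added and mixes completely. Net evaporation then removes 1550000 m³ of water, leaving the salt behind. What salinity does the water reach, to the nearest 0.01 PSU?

27.79 PSU

After mixing: salt = 3,910,000×23.9 + 1,010,000×0.2 = 93,651,000; volume = 4,920,000 m³
After evaporation: salt unchanged = 93,651,000; volume = 4,920,000 − 1,550,000 = 3,370,000 m³
S = 93,651,000 / 3,370,000 = 27.7896 PSU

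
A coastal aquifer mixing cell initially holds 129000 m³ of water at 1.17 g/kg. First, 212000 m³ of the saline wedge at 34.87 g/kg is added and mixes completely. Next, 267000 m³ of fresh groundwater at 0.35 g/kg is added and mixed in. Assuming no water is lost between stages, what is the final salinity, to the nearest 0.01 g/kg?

12.56 g/kg

Total salt / total volume:
Initial salt = 129,000×1.17 = 150,930
After stage 1: salt = 150,930 + 212,000×34.87 = 7,543,370; volume = 341,000 m³; S = 22.121 g/kg
After stage 2: salt = 7,543,370 + 267,000×0.35 = 7,636,820; volume = 608,000 m³
S = 7,636,820 / 608,000 = 12.5606 g/kg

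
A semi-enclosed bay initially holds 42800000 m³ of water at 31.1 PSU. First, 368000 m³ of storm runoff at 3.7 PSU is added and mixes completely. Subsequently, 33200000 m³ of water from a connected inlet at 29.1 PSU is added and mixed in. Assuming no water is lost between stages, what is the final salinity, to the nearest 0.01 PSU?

Total salt / total volume:
Initial salt = 42,800,000×31.1 = 1,331,080,000
After stage 1: salt = 1,331,080,000 + 368,000×3.7 = 1,332,441,600; volume = 43,168,000 m³; S = 30.866 PSU
After stage 2: salt = 1,332,441,600 + 33,200,000×29.1 = 2,298,561,600; volume = 76,368,000 m³
S = 2,298,561,600 / 76,368,000 = 30.0985 PSU

30.10 PSU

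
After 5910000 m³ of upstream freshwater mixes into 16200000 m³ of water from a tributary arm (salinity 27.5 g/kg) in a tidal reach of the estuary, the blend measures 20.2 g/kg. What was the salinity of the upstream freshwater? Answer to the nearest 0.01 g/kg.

Salt balance: 16,200,000×27.5 + 5,910,000×S = 22,110,000×20.2
445,500,000 + 5,910,000·S = 446,622,000
S = (446,622,000 − 445,500,000) / 5,910,000 = 0.1898 g/kg

0.19 g/kg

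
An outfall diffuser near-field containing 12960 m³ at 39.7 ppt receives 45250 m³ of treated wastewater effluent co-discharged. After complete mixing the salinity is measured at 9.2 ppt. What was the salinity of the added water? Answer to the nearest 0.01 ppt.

0.46 ppt

Salt balance: 12,960×39.7 + 45,250×S = 58,210×9.2
514,512 + 45,250·S = 535,532
S = (535,532 − 514,512) / 45,250 = 0.4645 ppt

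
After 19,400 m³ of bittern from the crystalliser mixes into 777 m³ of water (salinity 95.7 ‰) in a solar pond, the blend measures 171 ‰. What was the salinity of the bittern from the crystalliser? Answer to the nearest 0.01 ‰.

174.02 ‰

Salt balance: 777×95.7 + 19,400×S = 20,177×171
74,358.9 + 19,400·S = 3,450,267
S = (3,450,267 − 74,358.9) / 19,400 = 174.0159 ‰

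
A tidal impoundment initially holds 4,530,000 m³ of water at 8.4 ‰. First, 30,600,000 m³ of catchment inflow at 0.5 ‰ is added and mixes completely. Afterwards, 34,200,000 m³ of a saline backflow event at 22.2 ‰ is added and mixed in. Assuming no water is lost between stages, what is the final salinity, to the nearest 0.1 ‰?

Salt balance:
Initial salt = 4,530,000×8.4 = 38,052,000
After stage 1: salt = 38,052,000 + 30,600,000×0.5 = 53,352,000; volume = 35,130,000 m³; S = 1.519 ‰
After stage 2: salt = 53,352,000 + 34,200,000×22.2 = 812,592,000; volume = 69,330,000 m³
S = 812,592,000 / 69,330,000 = 11.7206 ‰

11.7 ‰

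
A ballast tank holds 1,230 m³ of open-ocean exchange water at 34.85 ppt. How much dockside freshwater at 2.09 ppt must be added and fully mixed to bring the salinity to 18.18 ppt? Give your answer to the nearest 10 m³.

1270 m³

Salt balance: 1,230×34.85 + V×2.09 = (1,230+V)×18.18
42,865.5 + 2.09V = 22,361.4 + 18.18V
20,504.1 = 16.09V
V = 1,274.34 m³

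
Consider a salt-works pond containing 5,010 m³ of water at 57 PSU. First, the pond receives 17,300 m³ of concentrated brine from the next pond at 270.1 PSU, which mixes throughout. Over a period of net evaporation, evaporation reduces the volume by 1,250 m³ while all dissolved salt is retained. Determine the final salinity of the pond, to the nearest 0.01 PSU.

235.44 PSU

After mixing: salt = 5,010×57 + 17,300×270.1 = 4,958,300; volume = 22,310 m³
After evaporation: salt unchanged = 4,958,300; volume = 22,310 − 1,250 = 21,060 m³
S = 4,958,300 / 21,060 = 235.4368 PSU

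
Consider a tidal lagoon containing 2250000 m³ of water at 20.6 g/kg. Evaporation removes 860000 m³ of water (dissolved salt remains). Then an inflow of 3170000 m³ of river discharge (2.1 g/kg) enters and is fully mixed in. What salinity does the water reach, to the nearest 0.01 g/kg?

11.62 g/kg

After evaporation: salt = 2,250,000×20.6 = 46,350,000; volume = 2,250,000 − 860,000 = 1,390,000 m³
After mixing: salt = 46,350,000 + 3,170,000×2.1 = 53,007,000; volume = 1,390,000 + 3,170,000 = 4,560,000 m³
S = 53,007,000 / 4,560,000 = 11.6243 g/kg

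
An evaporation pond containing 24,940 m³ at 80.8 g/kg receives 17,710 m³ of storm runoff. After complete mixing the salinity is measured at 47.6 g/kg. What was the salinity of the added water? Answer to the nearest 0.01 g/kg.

0.85 g/kg

Salt balance: 24,940×80.8 + 17,710×S = 42,650×47.6
2,015,152 + 17,710·S = 2,030,140
S = (2,030,140 − 2,015,152) / 17,710 = 0.8463 g/kg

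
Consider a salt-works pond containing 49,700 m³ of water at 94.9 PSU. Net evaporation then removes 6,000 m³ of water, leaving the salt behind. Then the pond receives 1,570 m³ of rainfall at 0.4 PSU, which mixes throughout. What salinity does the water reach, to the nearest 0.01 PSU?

104.20 PSU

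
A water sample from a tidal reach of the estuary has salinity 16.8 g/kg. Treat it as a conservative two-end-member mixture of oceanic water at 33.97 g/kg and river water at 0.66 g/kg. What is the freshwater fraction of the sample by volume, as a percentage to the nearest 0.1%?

51.5%

Let f be the freshwater fraction. Salt balance per unit volume:
f×0.66 + (1−f)×33.97 = 16.8
f = (33.97 − 16.8) / (33.97 − 0.66) = 17.17/33.31 = 0.5155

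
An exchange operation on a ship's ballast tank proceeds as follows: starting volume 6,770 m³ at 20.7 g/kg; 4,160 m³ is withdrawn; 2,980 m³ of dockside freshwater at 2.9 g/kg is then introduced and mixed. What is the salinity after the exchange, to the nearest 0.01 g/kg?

11.21 g/kg

Remaining after removal: 2,610 m³ at 20.7 g/kg (salt = 54,027)
After addition: salt = 54,027 + 2,980×2.9 = 62,669; volume = 5,590 m³
S = 62,669 / 5,590 = 11.2109 g/kg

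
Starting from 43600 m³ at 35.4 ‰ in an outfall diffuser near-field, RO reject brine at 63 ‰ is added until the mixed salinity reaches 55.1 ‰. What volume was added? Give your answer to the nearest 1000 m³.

Salt balance: 43,600×35.4 + V×63 = (43,600+V)×55.1
1,543,440 + 63V = 2,402,360 + 55.1V
858,920 = 7.9V
V = 108,724.05 m³

109000 m³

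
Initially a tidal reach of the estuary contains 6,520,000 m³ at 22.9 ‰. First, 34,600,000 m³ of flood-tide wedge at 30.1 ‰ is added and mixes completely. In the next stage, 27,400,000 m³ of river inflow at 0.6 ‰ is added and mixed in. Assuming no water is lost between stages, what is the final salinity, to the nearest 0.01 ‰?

By conservation of dissolved salt,
Initial salt = 6,520,000×22.9 = 149,308,000
After stage 1: salt = 149,308,000 + 34,600,000×30.1 = 1,190,768,000; volume = 41,120,000 m³; S = 28.958 ‰
After stage 2: salt = 1,190,768,000 + 27,400,000×0.6 = 1,207,208,000; volume = 68,520,000 m³
S = 1,207,208,000 / 68,520,000 = 17.6183 ‰

17.62 ‰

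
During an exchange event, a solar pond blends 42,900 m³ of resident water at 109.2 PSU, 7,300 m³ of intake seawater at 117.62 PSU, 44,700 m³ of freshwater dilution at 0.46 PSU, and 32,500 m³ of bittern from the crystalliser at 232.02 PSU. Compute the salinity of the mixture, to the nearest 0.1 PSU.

102.9 PSU

Mass of salt is conserved:
salt = 42,900×109.2 + 7,300×117.62 + 44,700×0.46 + 32,500×232.02 = 4,684,680 + 858,626 + 20,562 + 7,540,650 = 13,104,518
volume = 42,900 + 7,300 + 44,700 + 32,500 = 127,400 m³
S = 13,104,518 / 127,400 = 102.861 PSU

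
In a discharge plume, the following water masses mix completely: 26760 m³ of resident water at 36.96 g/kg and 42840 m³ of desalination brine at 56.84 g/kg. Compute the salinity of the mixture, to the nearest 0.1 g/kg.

By conservation of dissolved salt,
salt = 26,760×36.96 + 42,840×56.84 = 989,049.6 + 2,435,025.6 = 3,424,075.2
volume = 26,760 + 42,840 = 69,600 m³
S = 3,424,075.2 / 69,600 = 49.196 g/kg

49.2 g/kg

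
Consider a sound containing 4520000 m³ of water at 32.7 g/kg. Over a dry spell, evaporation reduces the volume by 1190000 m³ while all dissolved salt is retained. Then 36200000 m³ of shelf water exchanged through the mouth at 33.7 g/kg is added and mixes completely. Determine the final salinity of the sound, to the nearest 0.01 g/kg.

34.60 g/kg

After evaporation: salt = 4,520,000×32.7 = 147,804,000; volume = 4,520,000 − 1,190,000 = 3,330,000 m³
After mixing: salt = 147,804,000 + 36,200,000×33.7 = 1,367,744,000; volume = 3,330,000 + 36,200,000 = 39,530,000 m³
S = 1,367,744,000 / 39,530,000 = 34.6002 g/kg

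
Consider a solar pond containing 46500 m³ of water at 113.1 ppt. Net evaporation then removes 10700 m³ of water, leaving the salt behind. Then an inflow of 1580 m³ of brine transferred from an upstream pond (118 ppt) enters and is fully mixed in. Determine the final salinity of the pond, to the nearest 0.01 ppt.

After evaporation: salt = 46,500×113.1 = 5,259,150; volume = 46,500 − 10,700 = 35,800 m³
After mixing: salt = 5,259,150 + 1,580×118 = 5,445,590; volume = 35,800 + 1,580 = 37,380 m³
S = 5,445,590 / 37,380 = 145.6819 ppt

145.68 ppt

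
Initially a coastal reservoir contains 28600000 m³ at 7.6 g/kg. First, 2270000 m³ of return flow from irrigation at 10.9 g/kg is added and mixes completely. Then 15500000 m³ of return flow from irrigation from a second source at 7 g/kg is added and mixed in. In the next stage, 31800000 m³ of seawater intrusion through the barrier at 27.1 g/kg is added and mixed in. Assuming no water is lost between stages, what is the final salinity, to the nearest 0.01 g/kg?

15.51 g/kg

Conserving salt mass:
Initial salt = 28,600,000×7.6 = 217,360,000
After stage 1: salt = 217,360,000 + 2,270,000×10.9 = 242,103,000; volume = 30,870,000 m³; S = 7.843 g/kg
After stage 2: salt = 242,103,000 + 15,500,000×7 = 350,603,000; volume = 46,370,000 m³; S = 7.561 g/kg
After stage 3: salt = 350,603,000 + 31,800,000×27.1 = 1,212,383,000; volume = 78,170,000 m³
S = 1,212,383,000 / 78,170,000 = 15.5096 g/kg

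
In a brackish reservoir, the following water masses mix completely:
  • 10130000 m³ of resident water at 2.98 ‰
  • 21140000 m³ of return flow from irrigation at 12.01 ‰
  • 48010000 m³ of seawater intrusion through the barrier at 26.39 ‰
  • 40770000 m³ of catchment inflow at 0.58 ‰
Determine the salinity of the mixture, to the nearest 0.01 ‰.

13.12 ‰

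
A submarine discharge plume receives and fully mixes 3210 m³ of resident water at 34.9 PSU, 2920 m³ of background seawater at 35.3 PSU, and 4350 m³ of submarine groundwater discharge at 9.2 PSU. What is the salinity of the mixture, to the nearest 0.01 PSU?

24.34 PSU

Total salt / total volume:
salt = 3,210×34.9 + 2,920×35.3 + 4,350×9.2 = 112,029 + 103,076 + 40,020 = 255,125
volume = 3,210 + 2,920 + 4,350 = 10,480 m³
S = 255,125 / 10,480 = 24.344 PSU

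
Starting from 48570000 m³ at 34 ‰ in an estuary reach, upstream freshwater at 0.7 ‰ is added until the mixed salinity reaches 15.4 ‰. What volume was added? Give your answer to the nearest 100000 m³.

Salt balance: 48,570,000×34 + V×0.7 = (48,570,000+V)×15.4
1,651,380,000 + 0.7V = 747,978,000 + 15.4V
903,402,000 = 14.7V
V = 61,455,918.37 m³

61500000 m³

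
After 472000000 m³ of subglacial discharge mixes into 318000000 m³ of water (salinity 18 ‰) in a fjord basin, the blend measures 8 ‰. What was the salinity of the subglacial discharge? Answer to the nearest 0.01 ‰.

1.26 ‰

Salt balance: 318,000,000×18 + 472,000,000×S = 790,000,000×8
5,724,000,000 + 472,000,000·S = 6,320,000,000
S = (6,320,000,000 − 5,724,000,000) / 472,000,000 = 1.2627 ‰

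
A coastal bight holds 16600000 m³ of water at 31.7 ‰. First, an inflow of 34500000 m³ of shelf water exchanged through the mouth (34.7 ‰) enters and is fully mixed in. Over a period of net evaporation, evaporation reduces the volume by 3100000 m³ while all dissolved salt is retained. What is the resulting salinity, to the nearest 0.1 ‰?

35.9 ‰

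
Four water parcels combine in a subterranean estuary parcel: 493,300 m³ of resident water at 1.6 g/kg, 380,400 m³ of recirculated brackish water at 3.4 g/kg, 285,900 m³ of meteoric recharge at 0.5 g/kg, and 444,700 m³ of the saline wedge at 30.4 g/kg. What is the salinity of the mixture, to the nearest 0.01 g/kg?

9.81 g/kg

Mass of salt is conserved:
salt = 493,300×1.6 + 380,400×3.4 + 285,900×0.5 + 444,700×30.4 = 789,280 + 1,293,360 + 142,950 + 13,518,880 = 15,744,470
volume = 493,300 + 380,400 + 285,900 + 444,700 = 1,604,300 m³
S = 15,744,470 / 1,604,300 = 9.8139 g/kg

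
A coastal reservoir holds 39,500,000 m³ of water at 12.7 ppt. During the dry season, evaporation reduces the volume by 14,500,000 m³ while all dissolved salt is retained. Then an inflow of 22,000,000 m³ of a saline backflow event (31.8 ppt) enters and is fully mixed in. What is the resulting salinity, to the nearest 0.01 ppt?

25.56 ppt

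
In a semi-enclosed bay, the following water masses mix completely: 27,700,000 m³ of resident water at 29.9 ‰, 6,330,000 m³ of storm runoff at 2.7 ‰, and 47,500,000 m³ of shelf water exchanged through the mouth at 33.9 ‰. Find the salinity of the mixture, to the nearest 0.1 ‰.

30.1 ‰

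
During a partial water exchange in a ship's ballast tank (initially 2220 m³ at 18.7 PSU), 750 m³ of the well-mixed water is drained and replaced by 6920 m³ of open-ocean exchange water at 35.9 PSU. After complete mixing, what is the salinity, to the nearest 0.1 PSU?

Remaining after removal: 1,470 m³ at 18.7 PSU (salt = 27,489)
After addition: salt = 27,489 + 6,920×35.9 = 275,917; volume = 8,390 m³
S = 275,917 / 8,390 = 32.8864 PSU

32.9 PSU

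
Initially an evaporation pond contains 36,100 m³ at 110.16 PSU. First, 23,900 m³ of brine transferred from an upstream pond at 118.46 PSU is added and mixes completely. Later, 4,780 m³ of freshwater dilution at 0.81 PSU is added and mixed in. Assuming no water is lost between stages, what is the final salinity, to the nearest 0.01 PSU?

Total salt / total volume:
Initial salt = 36,100×110.16 = 3,976,776
After stage 1: salt = 3,976,776 + 23,900×118.46 = 6,807,970; volume = 60,000 m³; S = 113.466 PSU
After stage 2: salt = 6,807,970 + 4,780×0.81 = 6,811,841.8; volume = 64,780 m³
S = 6,811,841.8 / 64,780 = 105.1535 PSU

105.15 PSU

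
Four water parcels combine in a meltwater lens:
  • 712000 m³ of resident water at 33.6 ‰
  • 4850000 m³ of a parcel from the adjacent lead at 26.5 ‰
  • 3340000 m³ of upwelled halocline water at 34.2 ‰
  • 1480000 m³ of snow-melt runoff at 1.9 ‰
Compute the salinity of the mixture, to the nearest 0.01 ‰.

Mass of salt is conserved:
salt = 712,000×33.6 + 4,850,000×26.5 + 3,340,000×34.2 + 1,480,000×1.9 = 23,923,200 + 128,525,000 + 114,228,000 + 2,812,000 = 269,488,200
volume = 712,000 + 4,850,000 + 3,340,000 + 1,480,000 = 10,382,000 m³
S = 269,488,200 / 10,382,000 = 25.9573 ‰

25.96 ‰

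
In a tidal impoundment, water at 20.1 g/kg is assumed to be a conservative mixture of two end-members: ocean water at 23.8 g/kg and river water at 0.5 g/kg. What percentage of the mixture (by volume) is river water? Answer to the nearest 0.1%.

Let f be the freshwater fraction. Salt balance per unit volume:
f×0.5 + (1−f)×23.8 = 20.1
f = (23.8 − 20.1) / (23.8 − 0.5) = 3.7/23.3 = 0.1588

15.9%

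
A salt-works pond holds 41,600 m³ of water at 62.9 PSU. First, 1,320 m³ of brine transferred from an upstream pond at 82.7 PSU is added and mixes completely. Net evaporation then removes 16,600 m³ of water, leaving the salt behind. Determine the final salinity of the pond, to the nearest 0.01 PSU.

After mixing: salt = 41,600×62.9 + 1,320×82.7 = 2,725,804; volume = 42,920 m³
After evaporation: salt unchanged = 2,725,804; volume = 42,920 − 16,600 = 26,320 m³
S = 2,725,804 / 26,320 = 103.564 PSU

103.56 PSU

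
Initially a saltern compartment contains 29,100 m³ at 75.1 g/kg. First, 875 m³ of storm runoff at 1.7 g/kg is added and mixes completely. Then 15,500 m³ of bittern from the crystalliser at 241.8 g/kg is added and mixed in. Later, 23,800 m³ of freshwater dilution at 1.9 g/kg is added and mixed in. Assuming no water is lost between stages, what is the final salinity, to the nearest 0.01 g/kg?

Salt balance:
Initial salt = 29,100×75.1 = 2,185,410
After stage 1: salt = 2,185,410 + 875×1.7 = 2,186,897.5; volume = 29,975 m³; S = 72.957 g/kg
After stage 2: salt = 2,186,897.5 + 15,500×241.8 = 5,934,797.5; volume = 45,475 m³; S = 130.507 g/kg
After stage 3: salt = 5,934,797.5 + 23,800×1.9 = 5,980,017.5; volume = 69,275 m³
S = 5,980,017.5 / 69,275 = 86.3229 g/kg

86.32 g/kg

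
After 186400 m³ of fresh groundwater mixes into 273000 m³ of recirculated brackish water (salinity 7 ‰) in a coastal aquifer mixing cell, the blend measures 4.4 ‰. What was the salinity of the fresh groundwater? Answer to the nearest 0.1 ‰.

Salt balance: 273,000×7 + 186,400×S = 459,400×4.4
1,911,000 + 186,400·S = 2,021,360
S = (2,021,360 − 1,911,000) / 186,400 = 0.5921 ‰

0.6 ‰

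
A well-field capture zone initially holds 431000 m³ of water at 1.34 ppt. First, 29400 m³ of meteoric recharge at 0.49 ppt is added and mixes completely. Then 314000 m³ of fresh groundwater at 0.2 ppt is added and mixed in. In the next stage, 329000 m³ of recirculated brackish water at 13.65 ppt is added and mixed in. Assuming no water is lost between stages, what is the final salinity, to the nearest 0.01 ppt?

4.66 ppt

By conservation of dissolved salt,
Initial salt = 431,000×1.34 = 577,540
After stage 1: salt = 577,540 + 29,400×0.49 = 591,946; volume = 460,400 m³; S = 1.286 ppt
After stage 2: salt = 591,946 + 314,000×0.2 = 654,746; volume = 774,400 m³; S = 0.845 ppt
After stage 3: salt = 654,746 + 329,000×13.65 = 5,145,596; volume = 1,103,400 m³
S = 5,145,596 / 1,103,400 = 4.6634 ppt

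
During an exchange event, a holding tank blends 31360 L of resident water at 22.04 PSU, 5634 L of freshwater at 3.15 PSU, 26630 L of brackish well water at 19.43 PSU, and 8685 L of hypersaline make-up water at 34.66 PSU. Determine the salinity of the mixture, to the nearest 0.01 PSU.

By conservation of dissolved salt,
salt = 31,360×22.04 + 5,634×3.15 + 26,630×19.43 + 8,685×34.66 = 691,174.4 + 17,747.1 + 517,420.9 + 301,022.1 = 1,527,364.5
volume = 31,360 + 5,634 + 26,630 + 8,685 = 72,309 L
S = 1,527,364.5 / 72,309 = 21.1227 PSU

21.12 PSU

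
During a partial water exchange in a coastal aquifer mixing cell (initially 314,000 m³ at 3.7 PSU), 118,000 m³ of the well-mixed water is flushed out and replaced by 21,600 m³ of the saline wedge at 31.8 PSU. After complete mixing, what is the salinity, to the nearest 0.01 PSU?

6.49 PSU

Remaining after removal: 196,000 m³ at 3.7 PSU (salt = 725,200)
After addition: salt = 725,200 + 21,600×31.8 = 1,412,080; volume = 217,600 m³
S = 1,412,080 / 217,600 = 6.4893 PSU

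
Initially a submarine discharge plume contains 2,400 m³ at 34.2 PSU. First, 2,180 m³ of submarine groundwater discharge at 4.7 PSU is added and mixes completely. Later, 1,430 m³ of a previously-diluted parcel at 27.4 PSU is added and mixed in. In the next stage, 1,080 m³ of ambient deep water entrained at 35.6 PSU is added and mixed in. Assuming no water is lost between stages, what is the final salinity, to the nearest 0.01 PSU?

23.97 PSU

Mass of salt is conserved:
Initial salt = 2,400×34.2 = 82,080
After stage 1: salt = 82,080 + 2,180×4.7 = 92,326; volume = 4,580 m³; S = 20.159 PSU
After stage 2: salt = 92,326 + 1,430×27.4 = 131,508; volume = 6,010 m³; S = 21.882 PSU
After stage 3: salt = 131,508 + 1,080×35.6 = 169,956; volume = 7,090 m³
S = 169,956 / 7,090 = 23.9712 PSU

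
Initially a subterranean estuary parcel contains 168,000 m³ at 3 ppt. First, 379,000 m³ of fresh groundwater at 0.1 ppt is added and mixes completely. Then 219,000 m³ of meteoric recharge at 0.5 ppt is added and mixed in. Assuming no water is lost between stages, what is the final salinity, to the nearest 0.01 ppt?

0.85 ppt

Conserving salt mass:
Initial salt = 168,000×3 = 504,000
After stage 1: salt = 504,000 + 379,000×0.1 = 541,900; volume = 547,000 m³; S = 0.991 ppt
After stage 2: salt = 541,900 + 219,000×0.5 = 651,400; volume = 766,000 m³
S = 651,400 / 766,000 = 0.8504 ppt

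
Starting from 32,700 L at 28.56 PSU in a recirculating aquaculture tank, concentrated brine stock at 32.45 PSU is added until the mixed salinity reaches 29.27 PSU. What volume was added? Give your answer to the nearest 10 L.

7300 L

Salt balance: 32,700×28.56 + V×32.45 = (32,700+V)×29.27
933,912 + 32.45V = 957,129 + 29.27V
23,217 = 3.18V
V = 7,300.94 L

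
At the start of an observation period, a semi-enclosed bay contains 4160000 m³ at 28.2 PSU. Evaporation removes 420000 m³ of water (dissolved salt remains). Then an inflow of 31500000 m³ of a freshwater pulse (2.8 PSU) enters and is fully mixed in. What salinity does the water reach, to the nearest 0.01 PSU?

5.83 PSU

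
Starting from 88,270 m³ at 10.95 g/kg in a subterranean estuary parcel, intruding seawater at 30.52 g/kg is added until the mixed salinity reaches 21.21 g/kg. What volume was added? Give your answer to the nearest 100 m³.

Salt balance: 88,270×10.95 + V×30.52 = (88,270+V)×21.21
966,556.5 + 30.52V = 1,872,206.7 + 21.21V
905,650.2 = 9.31V
V = 97,277.14 m³

97300 m³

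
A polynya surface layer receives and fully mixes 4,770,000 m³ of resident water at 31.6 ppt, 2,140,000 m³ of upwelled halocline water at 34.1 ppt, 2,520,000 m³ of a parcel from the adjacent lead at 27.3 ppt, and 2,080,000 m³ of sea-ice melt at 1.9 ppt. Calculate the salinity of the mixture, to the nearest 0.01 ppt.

25.76 ppt

Salt balance:
salt = 4,770,000×31.6 + 2,140,000×34.1 + 2,520,000×27.3 + 2,080,000×1.9 = 150,732,000 + 72,974,000 + 68,796,000 + 3,952,000 = 296,454,000
volume = 4,770,000 + 2,140,000 + 2,520,000 + 2,080,000 = 11,510,000 m³
S = 296,454,000 / 11,510,000 = 25.7562 ppt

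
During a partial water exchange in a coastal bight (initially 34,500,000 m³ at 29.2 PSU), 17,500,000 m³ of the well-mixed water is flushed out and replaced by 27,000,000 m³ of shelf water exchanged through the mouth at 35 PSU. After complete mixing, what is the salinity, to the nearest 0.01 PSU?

32.76 PSU

Remaining after removal: 17,000,000 m³ at 29.2 PSU (salt = 496,400,000)
After addition: salt = 496,400,000 + 27,000,000×35 = 1,441,400,000; volume = 44,000,000 m³
S = 1,441,400,000 / 44,000,000 = 32.7591 PSU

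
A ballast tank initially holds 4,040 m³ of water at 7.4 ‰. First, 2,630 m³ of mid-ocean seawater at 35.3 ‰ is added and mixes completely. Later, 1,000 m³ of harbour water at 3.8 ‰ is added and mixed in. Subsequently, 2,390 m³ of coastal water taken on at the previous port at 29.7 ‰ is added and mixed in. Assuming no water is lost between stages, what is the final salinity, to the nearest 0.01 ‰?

19.63 ‰

Mass of salt is conserved:
Initial salt = 4,040×7.4 = 29,896
After stage 1: salt = 29,896 + 2,630×35.3 = 122,735; volume = 6,670 m³; S = 18.401 ‰
After stage 2: salt = 122,735 + 1,000×3.8 = 126,535; volume = 7,670 m³; S = 16.497 ‰
After stage 3: salt = 126,535 + 2,390×29.7 = 197,518; volume = 10,060 m³
S = 197,518 / 10,060 = 19.634 ‰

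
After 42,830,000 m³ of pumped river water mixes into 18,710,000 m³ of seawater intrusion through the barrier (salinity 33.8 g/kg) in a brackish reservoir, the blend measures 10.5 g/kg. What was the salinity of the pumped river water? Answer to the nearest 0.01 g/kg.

Salt balance: 18,710,000×33.8 + 42,830,000×S = 61,540,000×10.5
632,398,000 + 42,830,000·S = 646,170,000
S = (646,170,000 − 632,398,000) / 42,830,000 = 0.3216 g/kg

0.32 g/kg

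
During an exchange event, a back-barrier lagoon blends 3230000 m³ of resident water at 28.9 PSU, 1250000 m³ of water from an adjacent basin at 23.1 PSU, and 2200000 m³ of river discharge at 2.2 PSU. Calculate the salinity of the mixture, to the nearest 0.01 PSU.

19.02 PSU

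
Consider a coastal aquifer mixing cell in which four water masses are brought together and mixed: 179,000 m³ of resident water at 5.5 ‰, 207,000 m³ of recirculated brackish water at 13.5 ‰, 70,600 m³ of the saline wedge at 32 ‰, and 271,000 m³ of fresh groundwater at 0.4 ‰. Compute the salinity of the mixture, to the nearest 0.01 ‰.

8.45 ‰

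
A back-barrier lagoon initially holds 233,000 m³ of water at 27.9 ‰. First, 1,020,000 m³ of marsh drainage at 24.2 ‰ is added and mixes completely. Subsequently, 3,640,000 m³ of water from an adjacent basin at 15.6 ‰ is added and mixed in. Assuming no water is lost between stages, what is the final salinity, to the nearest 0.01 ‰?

17.98 ‰

Conserving salt mass:
Initial salt = 233,000×27.9 = 6,500,700
After stage 1: salt = 6,500,700 + 1,020,000×24.2 = 31,184,700; volume = 1,253,000 m³; S = 24.888 ‰
After stage 2: salt = 31,184,700 + 3,640,000×15.6 = 87,968,700; volume = 4,893,000 m³
S = 87,968,700 / 4,893,000 = 17.9785 ‰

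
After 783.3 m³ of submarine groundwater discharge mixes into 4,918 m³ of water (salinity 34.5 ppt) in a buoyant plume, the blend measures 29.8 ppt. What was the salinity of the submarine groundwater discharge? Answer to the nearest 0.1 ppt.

0.3 ppt

Salt balance: 4,918×34.5 + 783.3×S = 5,701.3×29.8
169,671 + 783.3·S = 169,898.74
S = (169,898.74 − 169,671) / 783.3 = 0.2907 ppt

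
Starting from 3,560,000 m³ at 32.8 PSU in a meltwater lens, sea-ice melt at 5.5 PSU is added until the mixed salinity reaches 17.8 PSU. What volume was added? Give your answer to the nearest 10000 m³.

4340000 m³

Salt balance: 3,560,000×32.8 + V×5.5 = (3,560,000+V)×17.8
116,768,000 + 5.5V = 63,368,000 + 17.8V
53,400,000 = 12.3V
V = 4,341,463.41 m³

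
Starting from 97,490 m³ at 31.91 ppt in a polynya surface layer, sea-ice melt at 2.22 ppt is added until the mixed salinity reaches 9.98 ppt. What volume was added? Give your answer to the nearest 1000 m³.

276000 m³

Salt balance: 97,490×31.91 + V×2.22 = (97,490+V)×9.98
3,110,905.9 + 2.22V = 972,950.2 + 9.98V
2,137,955.7 = 7.76V
V = 275,509.76 m³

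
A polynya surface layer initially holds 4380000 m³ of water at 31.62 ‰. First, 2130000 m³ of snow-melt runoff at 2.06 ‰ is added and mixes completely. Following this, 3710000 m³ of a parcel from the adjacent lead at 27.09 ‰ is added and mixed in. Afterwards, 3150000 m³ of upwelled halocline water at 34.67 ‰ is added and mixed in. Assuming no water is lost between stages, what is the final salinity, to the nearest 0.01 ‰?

Weighted by volume,
Initial salt = 4,380,000×31.62 = 138,495,600
After stage 1: salt = 138,495,600 + 2,130,000×2.06 = 142,883,400; volume = 6,510,000 m³; S = 21.948 ‰
After stage 2: salt = 142,883,400 + 3,710,000×27.09 = 243,387,300; volume = 10,220,000 m³; S = 23.815 ‰
After stage 3: salt = 243,387,300 + 3,150,000×34.67 = 352,597,800; volume = 13,370,000 m³
S = 352,597,800 / 13,370,000 = 26.3723 ‰

26.37 ‰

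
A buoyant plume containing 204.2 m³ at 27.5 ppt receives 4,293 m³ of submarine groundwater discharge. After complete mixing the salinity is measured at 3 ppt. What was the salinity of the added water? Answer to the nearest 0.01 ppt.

1.83 ppt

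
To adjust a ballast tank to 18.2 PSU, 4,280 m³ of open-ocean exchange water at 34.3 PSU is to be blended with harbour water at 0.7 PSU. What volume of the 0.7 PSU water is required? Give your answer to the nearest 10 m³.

3940 m³

Salt balance: 4,280×34.3 + V×0.7 = (4,280+V)×18.2
146,804 + 0.7V = 77,896 + 18.2V
68,908 = 17.5V
V = 3,937.6 m³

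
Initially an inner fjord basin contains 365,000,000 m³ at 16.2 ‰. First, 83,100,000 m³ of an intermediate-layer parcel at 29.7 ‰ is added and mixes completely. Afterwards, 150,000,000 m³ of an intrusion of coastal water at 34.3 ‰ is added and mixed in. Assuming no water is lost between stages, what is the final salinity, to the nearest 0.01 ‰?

By conservation of dissolved salt,
Initial salt = 365,000,000×16.2 = 5,913,000,000
After stage 1: salt = 5,913,000,000 + 83,100,000×29.7 = 8,381,070,000; volume = 448,100,000 m³; S = 18.704 ‰
After stage 2: salt = 8,381,070,000 + 150,000,000×34.3 = 13,526,070,000; volume = 598,100,000 m³
S = 13,526,070,000 / 598,100,000 = 22.6151 ‰

22.62 ‰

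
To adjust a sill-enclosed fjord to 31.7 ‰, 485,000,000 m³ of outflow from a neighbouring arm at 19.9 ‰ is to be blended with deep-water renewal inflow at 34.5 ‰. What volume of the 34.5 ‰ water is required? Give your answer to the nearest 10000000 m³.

2040000000 m³

Salt balance: 485,000,000×19.9 + V×34.5 = (485,000,000+V)×31.7
9,651,500,000 + 34.5V = 15,374,500,000 + 31.7V
5,723,000,000 = 2.8V
V = 2,043,928,571.43 m³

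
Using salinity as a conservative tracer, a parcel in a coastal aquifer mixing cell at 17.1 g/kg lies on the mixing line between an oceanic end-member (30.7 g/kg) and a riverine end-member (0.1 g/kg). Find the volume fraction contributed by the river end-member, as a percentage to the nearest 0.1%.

Let f be the freshwater fraction. Salt balance per unit volume:
f×0.1 + (1−f)×30.7 = 17.1
f = (30.7 − 17.1) / (30.7 − 0.1) = 13.6/30.6 = 0.4444

44.4%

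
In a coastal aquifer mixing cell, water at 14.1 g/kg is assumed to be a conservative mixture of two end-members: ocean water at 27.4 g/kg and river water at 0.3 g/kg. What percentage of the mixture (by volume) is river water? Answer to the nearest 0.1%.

Let f be the freshwater fraction. Salt balance per unit volume:
f×0.3 + (1−f)×27.4 = 14.1
f = (27.4 − 14.1) / (27.4 − 0.3) = 13.3/27.1 = 0.4908

49.1%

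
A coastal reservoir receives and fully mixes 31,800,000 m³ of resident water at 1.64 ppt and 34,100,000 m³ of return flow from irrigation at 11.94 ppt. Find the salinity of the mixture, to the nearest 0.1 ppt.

7.0 ppt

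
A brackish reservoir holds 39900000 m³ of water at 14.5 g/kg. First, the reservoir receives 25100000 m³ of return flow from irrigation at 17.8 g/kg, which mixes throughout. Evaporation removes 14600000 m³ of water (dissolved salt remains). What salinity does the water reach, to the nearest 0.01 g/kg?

20.34 g/kg

After mixing: salt = 39,900,000×14.5 + 25,100,000×17.8 = 1,025,330,000; volume = 65,000,000 m³
After evaporation: salt unchanged = 1,025,330,000; volume = 65,000,000 − 14,600,000 = 50,400,000 m³
S = 1,025,330,000 / 50,400,000 = 20.3438 g/kg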